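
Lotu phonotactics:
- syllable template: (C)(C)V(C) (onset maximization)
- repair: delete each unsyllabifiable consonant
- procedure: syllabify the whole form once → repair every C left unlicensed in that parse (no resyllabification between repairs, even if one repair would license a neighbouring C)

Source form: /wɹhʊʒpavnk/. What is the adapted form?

Under (C)(C)V(C), the unsyllabifiable consonants are /w/, /n/, /k/ (at most one coda consonant is licensed; onsets may contain at most 2 consonants).
Each unlicensed consonant is deleted: /w/, /n/, /k/.

ɹhʊʒpav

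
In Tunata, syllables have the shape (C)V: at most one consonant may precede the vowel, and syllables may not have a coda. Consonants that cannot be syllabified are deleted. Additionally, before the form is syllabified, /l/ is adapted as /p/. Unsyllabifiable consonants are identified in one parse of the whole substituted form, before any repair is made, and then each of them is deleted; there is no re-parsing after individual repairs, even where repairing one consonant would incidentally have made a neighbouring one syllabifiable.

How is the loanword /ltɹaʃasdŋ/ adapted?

ɹaʃa

Substitution: /l/ → /p/, giving /ptɹaʃasdŋ/.
Under (C)V, the unsyllabifiable consonants are /p/, /t/, /s/, /d/, /ŋ/ (no codas are permitted; onsets are limited to one consonant).
Each unlicensed consonant is deleted: /p/, /t/, /s/, /d/, /ŋ/.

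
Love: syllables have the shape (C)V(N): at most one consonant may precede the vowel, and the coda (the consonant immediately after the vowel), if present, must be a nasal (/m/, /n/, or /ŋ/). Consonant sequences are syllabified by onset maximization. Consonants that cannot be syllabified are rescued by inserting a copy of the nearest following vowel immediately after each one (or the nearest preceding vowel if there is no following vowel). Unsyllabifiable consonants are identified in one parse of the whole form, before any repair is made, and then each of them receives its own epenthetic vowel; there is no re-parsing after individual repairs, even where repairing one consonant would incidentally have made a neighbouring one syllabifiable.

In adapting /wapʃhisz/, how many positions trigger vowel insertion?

4

The unsyllabifiable consonants are /p/, /ʃ/, /s/, /z/; each receives one epenthetic vowel.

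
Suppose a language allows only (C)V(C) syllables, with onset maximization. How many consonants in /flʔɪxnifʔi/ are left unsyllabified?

2

The consonants /f/, /l/ cannot be parsed into a legal (C)V(C) syllable (at most one coda consonant is licensed; onsets are limited to one consonant).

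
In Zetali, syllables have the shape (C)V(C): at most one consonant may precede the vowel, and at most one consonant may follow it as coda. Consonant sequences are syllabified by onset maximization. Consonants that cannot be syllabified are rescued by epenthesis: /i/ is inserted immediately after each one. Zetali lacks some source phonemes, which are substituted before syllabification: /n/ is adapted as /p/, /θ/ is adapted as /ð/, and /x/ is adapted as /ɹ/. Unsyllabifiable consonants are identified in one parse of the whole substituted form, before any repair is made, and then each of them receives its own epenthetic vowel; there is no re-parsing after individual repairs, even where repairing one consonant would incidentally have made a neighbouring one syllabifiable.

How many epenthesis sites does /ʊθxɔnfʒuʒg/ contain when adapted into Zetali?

After substitution the input is /ʊðɹɔpfʒuʒg/.
The unsyllabifiable consonants are /f/, /g/; each receives one epenthetic vowel.

2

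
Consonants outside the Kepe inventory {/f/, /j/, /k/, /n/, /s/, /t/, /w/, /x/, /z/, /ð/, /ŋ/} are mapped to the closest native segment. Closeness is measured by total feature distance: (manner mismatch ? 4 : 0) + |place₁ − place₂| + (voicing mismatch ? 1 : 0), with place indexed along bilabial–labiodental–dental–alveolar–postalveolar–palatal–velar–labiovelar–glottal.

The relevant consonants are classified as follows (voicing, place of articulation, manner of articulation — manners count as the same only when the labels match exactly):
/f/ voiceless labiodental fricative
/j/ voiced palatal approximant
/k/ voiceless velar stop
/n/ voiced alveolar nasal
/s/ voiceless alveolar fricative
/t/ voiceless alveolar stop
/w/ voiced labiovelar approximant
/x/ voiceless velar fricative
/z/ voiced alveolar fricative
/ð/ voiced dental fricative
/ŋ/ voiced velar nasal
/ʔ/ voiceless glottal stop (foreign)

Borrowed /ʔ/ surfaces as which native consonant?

/k/ is closest: same manner (stop), place distance 2 (glottal→velar), same voicing; total 2. Next closest is /t/ at distance 5.

k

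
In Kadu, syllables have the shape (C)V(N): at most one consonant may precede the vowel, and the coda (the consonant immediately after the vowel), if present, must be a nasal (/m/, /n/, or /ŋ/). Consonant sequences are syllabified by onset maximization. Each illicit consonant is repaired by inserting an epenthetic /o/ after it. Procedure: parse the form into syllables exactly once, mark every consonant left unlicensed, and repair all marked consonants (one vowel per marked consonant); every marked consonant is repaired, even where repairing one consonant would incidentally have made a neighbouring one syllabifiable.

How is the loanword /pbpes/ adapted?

The consonants /p/, /b/, /s/ cannot be parsed into a legal (C)V(N) syllable (only a nasal (/m/, /n/, or /ŋ/) is licensed in coda position; onsets are limited to one consonant).
Epenthesis after each stranded consonant: /p/ → /po/, /b/ → /bo/, /s/ → /so/.

pobopeso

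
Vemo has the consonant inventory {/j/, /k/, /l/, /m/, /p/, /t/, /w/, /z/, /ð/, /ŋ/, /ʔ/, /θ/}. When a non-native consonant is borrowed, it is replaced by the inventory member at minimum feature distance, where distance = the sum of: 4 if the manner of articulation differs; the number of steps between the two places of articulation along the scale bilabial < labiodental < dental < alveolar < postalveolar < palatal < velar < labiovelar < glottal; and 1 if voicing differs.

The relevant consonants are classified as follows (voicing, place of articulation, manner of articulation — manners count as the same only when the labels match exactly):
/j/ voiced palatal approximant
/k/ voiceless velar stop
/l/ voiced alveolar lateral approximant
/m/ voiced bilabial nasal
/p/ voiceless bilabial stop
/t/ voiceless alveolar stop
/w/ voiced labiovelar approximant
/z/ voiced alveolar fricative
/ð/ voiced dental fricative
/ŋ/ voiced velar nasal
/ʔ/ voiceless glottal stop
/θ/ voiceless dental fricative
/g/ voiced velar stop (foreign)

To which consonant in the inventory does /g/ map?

k

/k/ is closest: same manner (stop), place distance 0 (velar→velar), voicing differs (+1); total 1. Next closest is /ʔ/ at distance 3.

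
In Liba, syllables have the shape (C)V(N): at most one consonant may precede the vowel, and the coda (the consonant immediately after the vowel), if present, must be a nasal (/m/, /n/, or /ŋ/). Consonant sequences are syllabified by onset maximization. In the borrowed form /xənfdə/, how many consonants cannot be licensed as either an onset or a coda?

Syllabifying with onset maximization leaves /f/ stranded (only a nasal (/m/, /n/, or /ŋ/) is licensed in coda position; onsets are limited to one consonant).

1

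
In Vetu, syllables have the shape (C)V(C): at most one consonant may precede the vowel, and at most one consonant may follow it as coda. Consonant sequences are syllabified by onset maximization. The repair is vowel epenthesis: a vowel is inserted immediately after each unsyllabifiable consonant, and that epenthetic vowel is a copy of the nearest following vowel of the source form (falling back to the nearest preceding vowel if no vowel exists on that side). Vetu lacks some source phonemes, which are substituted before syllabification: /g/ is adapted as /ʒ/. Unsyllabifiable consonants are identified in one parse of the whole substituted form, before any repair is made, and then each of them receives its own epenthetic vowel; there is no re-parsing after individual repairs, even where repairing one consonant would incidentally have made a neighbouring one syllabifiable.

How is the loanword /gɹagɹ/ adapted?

Substitution: /g/ → /ʒ/, giving /ʒɹaʒɹ/.
Under (C)V(C), the unsyllabifiable consonants are /ʒ/, /ɹ/ (at most one coda consonant is licensed; onsets are limited to one consonant).
Each unlicensed consonant becomes the onset of a new syllable: /ʒ/ → /ʒa/, /ɹ/ → /ɹa/.

ʒaɹaʒɹa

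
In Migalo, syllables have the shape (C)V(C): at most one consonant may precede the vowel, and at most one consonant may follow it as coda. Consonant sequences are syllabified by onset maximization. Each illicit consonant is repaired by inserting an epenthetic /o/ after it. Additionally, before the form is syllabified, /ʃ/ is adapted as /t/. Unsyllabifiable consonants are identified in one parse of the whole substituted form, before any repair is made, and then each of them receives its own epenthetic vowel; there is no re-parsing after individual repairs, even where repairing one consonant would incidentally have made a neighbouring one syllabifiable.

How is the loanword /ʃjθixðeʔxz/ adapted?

Substitution: /ʃ/ → /t/, giving /tjθixðeʔxz/.
Syllabifying with onset maximization leaves /t/, /j/, /x/, /z/ stranded (at most one coda consonant is licensed; onsets are limited to one consonant).
Each unlicensed consonant becomes the onset of a new syllable: /t/ → /to/, /j/ → /jo/, /x/ → /xo/, /z/ → /zo/.

tojoθixðeʔxozo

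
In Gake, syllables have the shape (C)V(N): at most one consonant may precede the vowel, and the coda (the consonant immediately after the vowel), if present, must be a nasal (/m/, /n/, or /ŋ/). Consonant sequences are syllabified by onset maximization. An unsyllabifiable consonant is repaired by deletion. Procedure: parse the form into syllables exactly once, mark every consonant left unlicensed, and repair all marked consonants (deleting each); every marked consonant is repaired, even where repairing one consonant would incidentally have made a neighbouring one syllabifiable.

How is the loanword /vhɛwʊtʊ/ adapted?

Under (C)V(N), the unsyllabifiable consonants are /v/ (only a nasal (/m/, /n/, or /ŋ/) is licensed in coda position; onsets are limited to one consonant).
Each unlicensed consonant is deleted: /v/.

hɛwʊtʊ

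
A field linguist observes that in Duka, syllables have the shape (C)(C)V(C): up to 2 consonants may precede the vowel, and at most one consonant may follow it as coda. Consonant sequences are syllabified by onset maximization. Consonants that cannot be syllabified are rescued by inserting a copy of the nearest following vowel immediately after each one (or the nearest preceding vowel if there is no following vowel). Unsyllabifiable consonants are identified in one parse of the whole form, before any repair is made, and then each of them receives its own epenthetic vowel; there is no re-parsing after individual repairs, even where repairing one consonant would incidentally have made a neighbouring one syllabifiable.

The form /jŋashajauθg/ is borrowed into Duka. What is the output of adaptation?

Under (C)(C)V(C), the unsyllabifiable consonants are /g/ (at most one coda consonant is licensed; onsets may contain at most 2 consonants).
Inserting the epenthetic vowel yields /g/ → /gu/.

jŋashajauθgu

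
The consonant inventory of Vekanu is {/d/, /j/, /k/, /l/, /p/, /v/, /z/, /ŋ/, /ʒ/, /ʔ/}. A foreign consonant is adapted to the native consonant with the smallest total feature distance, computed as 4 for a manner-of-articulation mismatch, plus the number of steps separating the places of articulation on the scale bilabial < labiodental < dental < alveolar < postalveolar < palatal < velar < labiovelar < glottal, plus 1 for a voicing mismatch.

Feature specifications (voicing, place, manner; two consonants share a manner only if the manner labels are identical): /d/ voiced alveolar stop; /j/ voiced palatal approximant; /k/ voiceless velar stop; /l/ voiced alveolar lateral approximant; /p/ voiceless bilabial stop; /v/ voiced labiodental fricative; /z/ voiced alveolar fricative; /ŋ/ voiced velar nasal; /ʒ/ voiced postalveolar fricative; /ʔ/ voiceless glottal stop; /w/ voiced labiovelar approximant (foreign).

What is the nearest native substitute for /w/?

/j/ is closest: same manner (approximant), place distance 2 (labiovelar→palatal), same voicing; total 2. Next closest is /ŋ/ at distance 5.

j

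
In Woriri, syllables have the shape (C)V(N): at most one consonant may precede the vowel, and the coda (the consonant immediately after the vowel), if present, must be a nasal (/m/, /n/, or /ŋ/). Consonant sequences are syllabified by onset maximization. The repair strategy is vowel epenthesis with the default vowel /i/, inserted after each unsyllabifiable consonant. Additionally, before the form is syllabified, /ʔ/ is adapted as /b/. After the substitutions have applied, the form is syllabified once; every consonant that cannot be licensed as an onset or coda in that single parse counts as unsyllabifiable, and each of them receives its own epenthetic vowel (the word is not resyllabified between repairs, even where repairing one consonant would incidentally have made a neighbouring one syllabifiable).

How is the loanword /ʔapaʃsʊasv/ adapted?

bapaʃisʊasivi

Substitution: /ʔ/ → /b/, giving /bapaʃsʊasv/.
Under (C)V(N), the unsyllabifiable consonants are /ʃ/, /s/, /v/ (only a nasal (/m/, /n/, or /ŋ/) is licensed in coda position; onsets are limited to one consonant).
Each unlicensed consonant becomes the onset of a new syllable: /ʃ/ → /ʃi/, /s/ → /si/, /v/ → /vi/.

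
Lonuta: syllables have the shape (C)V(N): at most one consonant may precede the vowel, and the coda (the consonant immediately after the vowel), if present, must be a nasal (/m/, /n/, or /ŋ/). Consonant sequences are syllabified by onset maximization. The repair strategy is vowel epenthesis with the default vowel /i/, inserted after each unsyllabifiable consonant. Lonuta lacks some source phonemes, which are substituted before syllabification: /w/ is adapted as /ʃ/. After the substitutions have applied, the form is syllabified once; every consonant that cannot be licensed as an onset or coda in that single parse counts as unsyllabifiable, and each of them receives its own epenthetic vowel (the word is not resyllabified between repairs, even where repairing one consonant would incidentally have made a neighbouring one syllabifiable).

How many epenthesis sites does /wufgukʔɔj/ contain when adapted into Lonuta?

After substitution the input is /ʃufgukʔɔj/.
The unsyllabifiable consonants are /f/, /k/, /j/; each receives one epenthetic vowel.

3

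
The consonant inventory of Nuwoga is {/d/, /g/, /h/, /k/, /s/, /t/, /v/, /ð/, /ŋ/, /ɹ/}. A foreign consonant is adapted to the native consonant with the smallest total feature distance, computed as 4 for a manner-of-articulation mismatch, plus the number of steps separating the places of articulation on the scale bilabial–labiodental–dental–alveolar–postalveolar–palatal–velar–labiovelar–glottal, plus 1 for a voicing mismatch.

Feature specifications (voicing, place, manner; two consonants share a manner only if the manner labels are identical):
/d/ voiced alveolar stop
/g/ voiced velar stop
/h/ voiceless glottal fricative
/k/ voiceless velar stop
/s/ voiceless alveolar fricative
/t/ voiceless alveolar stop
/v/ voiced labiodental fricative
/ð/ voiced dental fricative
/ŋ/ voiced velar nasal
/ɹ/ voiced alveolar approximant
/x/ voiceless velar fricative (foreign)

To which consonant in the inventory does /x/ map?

h

/h/ is closest: same manner (fricative), place distance 2 (velar→glottal), same voicing; total 2. Next closest is /s/ at distance 3.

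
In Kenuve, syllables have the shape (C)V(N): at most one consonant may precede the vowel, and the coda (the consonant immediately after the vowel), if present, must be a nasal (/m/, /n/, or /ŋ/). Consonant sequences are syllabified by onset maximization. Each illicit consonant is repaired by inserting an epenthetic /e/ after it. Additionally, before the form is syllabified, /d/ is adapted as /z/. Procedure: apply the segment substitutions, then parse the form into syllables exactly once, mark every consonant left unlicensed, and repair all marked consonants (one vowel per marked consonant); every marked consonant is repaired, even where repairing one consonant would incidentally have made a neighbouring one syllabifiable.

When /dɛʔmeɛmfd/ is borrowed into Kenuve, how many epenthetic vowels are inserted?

3

After substitution the input is /zɛʔmeɛmfz/.
The unsyllabifiable consonants are /ʔ/, /f/, /z/; each receives one epenthetic vowel.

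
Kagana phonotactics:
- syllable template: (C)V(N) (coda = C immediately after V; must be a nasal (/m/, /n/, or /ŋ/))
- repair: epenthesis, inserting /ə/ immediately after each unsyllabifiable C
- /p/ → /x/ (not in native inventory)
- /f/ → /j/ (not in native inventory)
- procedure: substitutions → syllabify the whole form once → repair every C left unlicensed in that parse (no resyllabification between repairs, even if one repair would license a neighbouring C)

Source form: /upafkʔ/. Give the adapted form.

uxajəkəʔə

Substitution: /p/ → /x/, /f/ → /j/, giving /uxajkʔ/.
Under (C)V(N), the unsyllabifiable consonants are /j/, /k/, /ʔ/ (only a nasal (/m/, /n/, or /ŋ/) is licensed in coda position; onsets are limited to one consonant).
Inserting the epenthetic vowel yields /j/ → /jə/, /k/ → /kə/, /ʔ/ → /ʔə/.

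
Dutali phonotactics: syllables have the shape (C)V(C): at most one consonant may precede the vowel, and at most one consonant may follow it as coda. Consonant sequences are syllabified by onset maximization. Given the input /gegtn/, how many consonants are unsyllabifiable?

2

Syllabifying with onset maximization leaves /t/, /n/ stranded (at most one coda consonant is licensed; onsets are limited to one consonant).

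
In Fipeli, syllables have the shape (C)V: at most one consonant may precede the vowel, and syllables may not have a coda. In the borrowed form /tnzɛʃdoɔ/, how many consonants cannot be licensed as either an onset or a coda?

The consonants /t/, /n/, /ʃ/ cannot be parsed into a legal (C)V syllable (no codas are permitted; onsets are limited to one consonant).

3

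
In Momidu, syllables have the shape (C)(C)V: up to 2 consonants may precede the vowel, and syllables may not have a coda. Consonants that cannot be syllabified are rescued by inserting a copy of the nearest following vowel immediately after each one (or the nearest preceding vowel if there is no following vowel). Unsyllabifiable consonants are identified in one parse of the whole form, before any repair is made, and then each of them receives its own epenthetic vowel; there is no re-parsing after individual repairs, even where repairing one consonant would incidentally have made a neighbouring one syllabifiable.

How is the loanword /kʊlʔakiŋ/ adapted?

Under (C)(C)V, the unsyllabifiable consonants are /ŋ/ (no codas are permitted; onsets may contain at most 2 consonants).
Epenthesis after each stranded consonant: /ŋ/ → /ŋi/.

kʊlʔakiŋi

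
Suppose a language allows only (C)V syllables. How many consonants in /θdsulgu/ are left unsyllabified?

The consonants /θ/, /d/, /l/ cannot be parsed into a legal (C)V syllable (no codas are permitted; onsets are limited to one consonant).

3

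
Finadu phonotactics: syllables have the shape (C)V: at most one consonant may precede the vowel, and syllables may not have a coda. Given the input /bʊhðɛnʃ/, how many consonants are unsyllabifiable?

3

Syllabifying with onset maximization leaves /h/, /n/, /ʃ/ stranded (no codas are permitted; onsets are limited to one consonant).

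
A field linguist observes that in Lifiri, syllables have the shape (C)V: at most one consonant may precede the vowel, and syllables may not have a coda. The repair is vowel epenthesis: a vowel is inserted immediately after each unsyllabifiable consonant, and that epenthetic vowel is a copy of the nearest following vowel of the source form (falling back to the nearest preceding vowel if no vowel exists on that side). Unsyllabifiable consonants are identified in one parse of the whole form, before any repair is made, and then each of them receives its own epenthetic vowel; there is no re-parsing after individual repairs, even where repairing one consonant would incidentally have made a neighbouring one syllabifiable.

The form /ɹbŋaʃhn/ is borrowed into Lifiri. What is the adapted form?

ɹabaŋaʃahana

Syllabifying with onset maximization leaves /ɹ/, /b/, /ʃ/, /h/, /n/ stranded (no codas are permitted; onsets are limited to one consonant).
Each unlicensed consonant becomes the onset of a new syllable: /ɹ/ → /ɹa/, /b/ → /ba/, /ʃ/ → /ʃa/, /h/ → /ha/, /n/ → /na/.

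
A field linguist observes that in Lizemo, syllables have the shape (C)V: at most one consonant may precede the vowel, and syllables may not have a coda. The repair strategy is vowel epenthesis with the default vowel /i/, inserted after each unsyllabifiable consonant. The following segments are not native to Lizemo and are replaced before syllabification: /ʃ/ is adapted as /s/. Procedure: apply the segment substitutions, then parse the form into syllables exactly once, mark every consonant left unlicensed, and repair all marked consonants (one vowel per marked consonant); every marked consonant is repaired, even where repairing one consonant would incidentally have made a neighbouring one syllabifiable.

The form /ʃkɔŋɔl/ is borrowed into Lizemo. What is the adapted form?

sikɔŋɔli

Substitution: /ʃ/ → /s/, giving /skɔŋɔl/.
The consonants /s/, /l/ cannot be parsed into a legal (C)V syllable (no codas are permitted; onsets are limited to one consonant).
Each unlicensed consonant becomes the onset of a new syllable: /s/ → /si/, /l/ → /li/.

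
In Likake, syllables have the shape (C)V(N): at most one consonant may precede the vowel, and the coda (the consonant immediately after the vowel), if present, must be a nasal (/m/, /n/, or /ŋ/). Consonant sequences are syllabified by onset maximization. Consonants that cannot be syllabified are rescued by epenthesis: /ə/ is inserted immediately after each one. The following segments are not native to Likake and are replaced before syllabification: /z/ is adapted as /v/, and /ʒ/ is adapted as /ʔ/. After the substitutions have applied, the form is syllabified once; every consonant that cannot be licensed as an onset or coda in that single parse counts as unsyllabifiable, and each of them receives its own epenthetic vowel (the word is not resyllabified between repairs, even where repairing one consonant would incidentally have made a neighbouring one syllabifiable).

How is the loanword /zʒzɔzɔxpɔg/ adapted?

vəʔəvɔvɔxəpɔgə

Substitution: /z/ → /v/, /ʒ/ → /ʔ/, giving /vʔvɔvɔxpɔg/.
The consonants /v/, /ʔ/, /x/, /g/ cannot be parsed into a legal (C)V(N) syllable (only a nasal (/m/, /n/, or /ŋ/) is licensed in coda position; onsets are limited to one consonant).
Each unlicensed consonant becomes the onset of a new syllable: /v/ → /və/, /ʔ/ → /ʔə/, /x/ → /xə/, /g/ → /gə/.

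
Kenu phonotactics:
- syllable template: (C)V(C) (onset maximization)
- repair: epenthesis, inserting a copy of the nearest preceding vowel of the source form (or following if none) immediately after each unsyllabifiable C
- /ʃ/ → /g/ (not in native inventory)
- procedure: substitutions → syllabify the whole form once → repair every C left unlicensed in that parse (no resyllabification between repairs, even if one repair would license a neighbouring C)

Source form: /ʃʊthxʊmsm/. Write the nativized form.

gʊthʊxʊmsʊmʊ

Substitution: /ʃ/ → /g/, giving /gʊthxʊmsm/.
Under (C)V(C), the unsyllabifiable consonants are /h/, /s/, /m/ (at most one coda consonant is licensed; onsets are limited to one consonant).
Each unlicensed consonant becomes the onset of a new syllable: /h/ → /hʊ/, /s/ → /sʊ/, /m/ → /mʊ/.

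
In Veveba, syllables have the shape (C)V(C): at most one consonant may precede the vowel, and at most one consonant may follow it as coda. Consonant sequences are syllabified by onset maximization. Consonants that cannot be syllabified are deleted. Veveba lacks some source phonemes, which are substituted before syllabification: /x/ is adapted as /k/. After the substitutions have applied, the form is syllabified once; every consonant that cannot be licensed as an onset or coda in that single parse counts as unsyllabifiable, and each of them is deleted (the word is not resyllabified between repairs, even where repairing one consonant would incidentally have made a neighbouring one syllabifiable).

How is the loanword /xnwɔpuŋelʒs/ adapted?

wɔpuŋel

Substitution: /x/ → /k/, giving /knwɔpuŋelʒs/.
The consonants /k/, /n/, /ʒ/, /s/ cannot be parsed into a legal (C)V(C) syllable (at most one coda consonant is licensed; onsets are limited to one consonant).
Deletion applies to /k/, /n/, /ʒ/, /s/.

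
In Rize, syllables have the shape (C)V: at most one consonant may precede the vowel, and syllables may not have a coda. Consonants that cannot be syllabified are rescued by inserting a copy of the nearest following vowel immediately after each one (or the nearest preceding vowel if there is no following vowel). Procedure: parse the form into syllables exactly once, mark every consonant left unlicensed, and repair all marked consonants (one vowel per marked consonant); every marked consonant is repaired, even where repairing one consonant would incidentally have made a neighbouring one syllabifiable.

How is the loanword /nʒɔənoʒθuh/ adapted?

nɔʒɔənoʒuθuhu

Under (C)V, the unsyllabifiable consonants are /n/, /ʒ/, /h/ (no codas are permitted; onsets are limited to one consonant).
Inserting the epenthetic vowel yields /n/ → /nɔ/, /ʒ/ → /ʒu/, /h/ → /hu/.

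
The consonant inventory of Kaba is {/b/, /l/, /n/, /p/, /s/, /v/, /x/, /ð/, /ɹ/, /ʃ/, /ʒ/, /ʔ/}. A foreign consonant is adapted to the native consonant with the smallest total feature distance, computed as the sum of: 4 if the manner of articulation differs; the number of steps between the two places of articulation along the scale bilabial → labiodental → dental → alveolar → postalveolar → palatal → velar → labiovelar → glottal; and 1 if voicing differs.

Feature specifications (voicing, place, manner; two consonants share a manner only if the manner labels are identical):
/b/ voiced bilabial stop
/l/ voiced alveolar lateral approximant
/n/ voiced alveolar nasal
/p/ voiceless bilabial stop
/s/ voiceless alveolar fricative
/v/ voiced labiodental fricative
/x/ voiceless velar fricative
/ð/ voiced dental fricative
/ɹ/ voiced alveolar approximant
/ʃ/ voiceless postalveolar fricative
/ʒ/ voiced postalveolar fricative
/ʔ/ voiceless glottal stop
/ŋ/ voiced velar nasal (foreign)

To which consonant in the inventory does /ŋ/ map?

n

/n/ is closest: same manner (nasal), place distance 3 (velar→alveolar), same voicing; total 3. Next closest is /x/ at distance 5.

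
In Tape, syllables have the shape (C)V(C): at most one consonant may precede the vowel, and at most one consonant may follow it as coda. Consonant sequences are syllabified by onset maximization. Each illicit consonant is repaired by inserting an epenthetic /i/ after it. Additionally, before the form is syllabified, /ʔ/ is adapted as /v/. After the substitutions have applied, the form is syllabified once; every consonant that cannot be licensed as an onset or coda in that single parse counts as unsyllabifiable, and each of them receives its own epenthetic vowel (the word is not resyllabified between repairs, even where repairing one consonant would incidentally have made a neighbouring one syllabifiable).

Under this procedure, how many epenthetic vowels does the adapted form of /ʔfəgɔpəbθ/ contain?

After substitution the input is /vfəgɔpəbθ/.
The unsyllabifiable consonants are /v/, /θ/; each receives one epenthetic vowel.

2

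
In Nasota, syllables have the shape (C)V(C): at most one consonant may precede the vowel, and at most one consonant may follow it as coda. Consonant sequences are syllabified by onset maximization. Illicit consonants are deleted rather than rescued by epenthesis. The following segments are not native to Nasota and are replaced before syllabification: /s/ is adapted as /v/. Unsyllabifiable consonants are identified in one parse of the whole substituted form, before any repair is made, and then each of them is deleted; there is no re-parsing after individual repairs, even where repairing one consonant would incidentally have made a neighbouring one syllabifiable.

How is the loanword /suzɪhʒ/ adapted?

Substitution: /s/ → /v/, giving /vuzɪhʒ/.
The consonants /ʒ/ cannot be parsed into a legal (C)V(C) syllable (at most one coda consonant is licensed; onsets are limited to one consonant).
Deleting the stranded consonants removes /ʒ/.

vuzɪh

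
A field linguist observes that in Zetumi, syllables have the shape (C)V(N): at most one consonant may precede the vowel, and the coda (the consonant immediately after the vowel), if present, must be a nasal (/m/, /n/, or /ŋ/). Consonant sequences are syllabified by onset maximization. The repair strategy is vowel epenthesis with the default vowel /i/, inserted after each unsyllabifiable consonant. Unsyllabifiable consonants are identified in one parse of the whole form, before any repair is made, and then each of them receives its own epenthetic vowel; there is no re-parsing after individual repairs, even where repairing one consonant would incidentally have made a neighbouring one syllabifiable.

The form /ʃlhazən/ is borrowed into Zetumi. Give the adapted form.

ʃilihazən

Syllabifying with onset maximization leaves /ʃ/, /l/ stranded (only a nasal (/m/, /n/, or /ŋ/) is licensed in coda position; onsets are limited to one consonant).
Each unlicensed consonant becomes the onset of a new syllable: /ʃ/ → /ʃi/, /l/ → /li/.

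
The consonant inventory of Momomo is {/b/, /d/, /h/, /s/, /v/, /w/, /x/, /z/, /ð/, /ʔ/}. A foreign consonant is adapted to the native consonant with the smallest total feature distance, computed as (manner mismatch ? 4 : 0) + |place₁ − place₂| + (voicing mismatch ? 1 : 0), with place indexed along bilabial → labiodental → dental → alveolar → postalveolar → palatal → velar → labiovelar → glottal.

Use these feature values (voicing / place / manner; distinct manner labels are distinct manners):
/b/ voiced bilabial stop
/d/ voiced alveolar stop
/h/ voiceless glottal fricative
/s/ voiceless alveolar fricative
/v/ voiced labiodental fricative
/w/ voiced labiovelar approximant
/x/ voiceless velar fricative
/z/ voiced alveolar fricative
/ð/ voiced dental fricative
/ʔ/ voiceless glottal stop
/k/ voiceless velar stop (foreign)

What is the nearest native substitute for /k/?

/ʔ/ is closest: same manner (stop), place distance 2 (velar→glottal), same voicing; total 2. Next closest is /d/ at distance 4.

ʔ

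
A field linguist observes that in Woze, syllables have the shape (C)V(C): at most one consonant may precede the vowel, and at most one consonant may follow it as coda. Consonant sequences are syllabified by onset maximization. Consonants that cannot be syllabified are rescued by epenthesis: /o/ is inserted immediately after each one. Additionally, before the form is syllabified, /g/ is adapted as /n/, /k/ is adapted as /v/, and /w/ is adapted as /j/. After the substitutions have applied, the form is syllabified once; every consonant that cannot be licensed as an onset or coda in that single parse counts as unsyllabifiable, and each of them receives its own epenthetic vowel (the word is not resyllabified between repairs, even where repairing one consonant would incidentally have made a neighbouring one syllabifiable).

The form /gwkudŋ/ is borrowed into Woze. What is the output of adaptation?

Substitution: /g/ → /n/, /w/ → /j/, /k/ → /v/, giving /njvudŋ/.
The consonants /n/, /j/, /ŋ/ cannot be parsed into a legal (C)V(C) syllable (at most one coda consonant is licensed; onsets are limited to one consonant).
Each unlicensed consonant becomes the onset of a new syllable: /n/ → /no/, /j/ → /jo/, /ŋ/ → /ŋo/.

nojovudŋo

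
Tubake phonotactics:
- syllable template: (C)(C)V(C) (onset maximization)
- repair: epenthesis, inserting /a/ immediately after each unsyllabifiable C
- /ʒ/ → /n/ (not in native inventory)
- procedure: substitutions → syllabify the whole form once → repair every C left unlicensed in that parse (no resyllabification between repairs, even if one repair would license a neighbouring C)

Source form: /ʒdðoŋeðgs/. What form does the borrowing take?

nadðoŋeðgasa

Substitution: /ʒ/ → /n/, giving /ndðoŋeðgs/.
The consonants /n/, /g/, /s/ cannot be parsed into a legal (C)(C)V(C) syllable (at most one coda consonant is licensed; onsets may contain at most 2 consonants).
Epenthesis after each stranded consonant: /n/ → /na/, /g/ → /ga/, /s/ → /sa/.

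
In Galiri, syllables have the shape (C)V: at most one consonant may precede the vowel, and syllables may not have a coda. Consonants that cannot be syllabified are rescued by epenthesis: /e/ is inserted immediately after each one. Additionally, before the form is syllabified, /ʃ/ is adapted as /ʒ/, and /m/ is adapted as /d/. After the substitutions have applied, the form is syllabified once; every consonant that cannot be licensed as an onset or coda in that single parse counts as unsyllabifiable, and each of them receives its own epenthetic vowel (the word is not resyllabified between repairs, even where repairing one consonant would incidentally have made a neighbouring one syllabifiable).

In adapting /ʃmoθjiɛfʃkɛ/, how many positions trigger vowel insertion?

After substitution the input is /ʒdoθjiɛfʒkɛ/.
The unsyllabifiable consonants are /ʒ/, /θ/, /f/, /ʒ/; each receives one epenthetic vowel.

4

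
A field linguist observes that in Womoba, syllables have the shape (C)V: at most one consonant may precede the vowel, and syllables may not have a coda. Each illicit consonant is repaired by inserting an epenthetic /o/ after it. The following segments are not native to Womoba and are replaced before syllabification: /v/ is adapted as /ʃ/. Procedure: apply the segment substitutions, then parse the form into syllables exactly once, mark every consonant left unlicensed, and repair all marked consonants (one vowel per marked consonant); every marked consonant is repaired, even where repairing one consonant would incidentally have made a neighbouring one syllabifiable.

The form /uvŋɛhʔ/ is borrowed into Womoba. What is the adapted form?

Substitution: /v/ → /ʃ/, giving /uʃŋɛhʔ/.
The consonants /ʃ/, /h/, /ʔ/ cannot be parsed into a legal (C)V syllable (no codas are permitted; onsets are limited to one consonant).
Inserting the epenthetic vowel yields /ʃ/ → /ʃo/, /h/ → /ho/, /ʔ/ → /ʔo/.

uʃoŋɛhoʔo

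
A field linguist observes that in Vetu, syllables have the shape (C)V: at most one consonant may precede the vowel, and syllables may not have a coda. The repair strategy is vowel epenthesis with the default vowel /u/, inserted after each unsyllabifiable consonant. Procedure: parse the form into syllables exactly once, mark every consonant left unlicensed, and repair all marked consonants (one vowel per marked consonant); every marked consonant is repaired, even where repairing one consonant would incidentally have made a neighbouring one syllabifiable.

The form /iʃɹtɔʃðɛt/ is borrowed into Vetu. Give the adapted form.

iʃuɹutɔʃuðɛtu

The consonants /ʃ/, /ɹ/, /ʃ/, /t/ cannot be parsed into a legal (C)V syllable (no codas are permitted; onsets are limited to one consonant).
Each unlicensed consonant becomes the onset of a new syllable: /ʃ/ → /ʃu/, /ɹ/ → /ɹu/, /ʃ/ → /ʃu/, /t/ → /tu/.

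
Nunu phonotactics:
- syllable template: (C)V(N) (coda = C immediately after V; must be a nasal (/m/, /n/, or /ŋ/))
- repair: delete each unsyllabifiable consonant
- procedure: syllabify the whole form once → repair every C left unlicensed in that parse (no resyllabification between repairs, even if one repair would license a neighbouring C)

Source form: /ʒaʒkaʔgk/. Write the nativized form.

ʒaka

Syllabifying with onset maximization leaves /ʒ/, /ʔ/, /g/, /k/ stranded (only a nasal (/m/, /n/, or /ŋ/) is licensed in coda position; onsets are limited to one consonant).
Deleting the stranded consonants removes /ʒ/, /ʔ/, /g/, /k/.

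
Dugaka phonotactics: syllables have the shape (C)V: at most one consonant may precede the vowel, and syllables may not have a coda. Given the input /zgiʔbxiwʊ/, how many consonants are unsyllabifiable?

3

Under (C)V, the unsyllabifiable consonants are /z/, /ʔ/, /b/ (no codas are permitted; onsets are limited to one consonant).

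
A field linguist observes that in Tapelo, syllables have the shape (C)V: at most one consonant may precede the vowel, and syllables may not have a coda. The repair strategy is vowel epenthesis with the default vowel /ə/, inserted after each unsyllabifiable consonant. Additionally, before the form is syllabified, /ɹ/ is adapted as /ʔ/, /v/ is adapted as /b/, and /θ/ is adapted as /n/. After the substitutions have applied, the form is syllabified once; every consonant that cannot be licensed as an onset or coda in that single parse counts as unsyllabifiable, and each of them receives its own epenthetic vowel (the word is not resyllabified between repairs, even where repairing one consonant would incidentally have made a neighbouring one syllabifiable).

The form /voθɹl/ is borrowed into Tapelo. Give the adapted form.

Substitution: /v/ → /b/, /θ/ → /n/, /ɹ/ → /ʔ/, giving /bonʔl/.
The consonants /n/, /ʔ/, /l/ cannot be parsed into a legal (C)V syllable (no codas are permitted; onsets are limited to one consonant).
Each unlicensed consonant becomes the onset of a new syllable: /n/ → /nə/, /ʔ/ → /ʔə/, /l/ → /lə/.

bonəʔələ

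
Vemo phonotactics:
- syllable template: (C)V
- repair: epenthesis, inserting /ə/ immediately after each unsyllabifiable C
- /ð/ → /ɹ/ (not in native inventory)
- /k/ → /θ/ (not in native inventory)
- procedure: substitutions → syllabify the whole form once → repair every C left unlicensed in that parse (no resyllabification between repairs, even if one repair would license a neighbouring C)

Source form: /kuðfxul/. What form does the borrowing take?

Substitution: /k/ → /θ/, /ð/ → /ɹ/, giving /θuɹfxul/.
Under (C)V, the unsyllabifiable consonants are /ɹ/, /f/, /l/ (no codas are permitted; onsets are limited to one consonant).
Inserting the epenthetic vowel yields /ɹ/ → /ɹə/, /f/ → /fə/, /l/ → /lə/.

θuɹəfəxulə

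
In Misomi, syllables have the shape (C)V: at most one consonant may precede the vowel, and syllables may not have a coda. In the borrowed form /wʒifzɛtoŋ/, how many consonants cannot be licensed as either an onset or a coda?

3

Under (C)V, the unsyllabifiable consonants are /w/, /f/, /ŋ/ (no codas are permitted; onsets are limited to one consonant).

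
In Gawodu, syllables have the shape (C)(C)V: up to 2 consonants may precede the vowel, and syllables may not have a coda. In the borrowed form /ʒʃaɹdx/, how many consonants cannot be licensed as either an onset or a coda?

3

The consonants /ɹ/, /d/, /x/ cannot be parsed into a legal (C)(C)V syllable (no codas are permitted; onsets may contain at most 2 consonants).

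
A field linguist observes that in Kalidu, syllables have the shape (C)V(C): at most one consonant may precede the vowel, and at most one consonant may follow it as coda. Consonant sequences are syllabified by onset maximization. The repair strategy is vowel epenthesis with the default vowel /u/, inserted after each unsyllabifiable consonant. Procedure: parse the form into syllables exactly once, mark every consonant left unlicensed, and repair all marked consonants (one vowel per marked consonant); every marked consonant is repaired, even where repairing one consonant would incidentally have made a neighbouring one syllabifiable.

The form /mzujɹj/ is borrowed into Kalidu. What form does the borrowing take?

muzujɹuju

Syllabifying with onset maximization leaves /m/, /ɹ/, /j/ stranded (at most one coda consonant is licensed; onsets are limited to one consonant).
Each unlicensed consonant becomes the onset of a new syllable: /m/ → /mu/, /ɹ/ → /ɹu/, /j/ → /ju/.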